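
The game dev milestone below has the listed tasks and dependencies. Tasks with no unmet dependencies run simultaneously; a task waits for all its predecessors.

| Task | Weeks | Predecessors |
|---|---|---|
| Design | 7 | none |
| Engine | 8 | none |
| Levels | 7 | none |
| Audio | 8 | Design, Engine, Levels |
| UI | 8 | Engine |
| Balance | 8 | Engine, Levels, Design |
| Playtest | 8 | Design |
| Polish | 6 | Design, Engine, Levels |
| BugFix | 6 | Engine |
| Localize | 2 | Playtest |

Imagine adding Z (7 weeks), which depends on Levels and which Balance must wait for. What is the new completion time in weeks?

22

Originally the project takes 17 weeks.
With Z inserted, Balance now waits for max(Engine, Levels, Design, Z).
New critical path: Levels→Z→Balance = 7+7+8 = 22 ⇒ 22 weeks.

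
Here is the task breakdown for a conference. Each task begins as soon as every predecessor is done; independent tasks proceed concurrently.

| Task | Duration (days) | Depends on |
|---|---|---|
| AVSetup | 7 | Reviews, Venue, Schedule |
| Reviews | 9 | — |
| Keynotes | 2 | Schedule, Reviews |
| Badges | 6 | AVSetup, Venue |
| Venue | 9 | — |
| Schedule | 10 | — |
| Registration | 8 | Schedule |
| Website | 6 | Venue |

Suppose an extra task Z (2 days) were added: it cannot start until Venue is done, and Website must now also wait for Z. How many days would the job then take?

Originally the job takes 23 days.
With Z inserted, Website now waits for max(Venue, Z).
New critical path: Schedule→AVSetup→Badges = 10+7+6 = 23 ⇒ 23 days.

23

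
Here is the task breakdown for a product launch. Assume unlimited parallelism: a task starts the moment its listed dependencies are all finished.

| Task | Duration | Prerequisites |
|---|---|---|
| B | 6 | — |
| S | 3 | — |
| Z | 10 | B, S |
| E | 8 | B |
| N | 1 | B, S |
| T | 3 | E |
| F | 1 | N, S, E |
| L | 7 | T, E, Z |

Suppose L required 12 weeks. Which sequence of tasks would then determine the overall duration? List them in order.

Actual critical path: B→E→T→L = 6+8+3+7 = 24 ⇒ 24 weeks.
L is on the critical path; changing it to 12 makes that path 29 weeks.
That remains the longest chain; total 29 weeks.

B, E, T, L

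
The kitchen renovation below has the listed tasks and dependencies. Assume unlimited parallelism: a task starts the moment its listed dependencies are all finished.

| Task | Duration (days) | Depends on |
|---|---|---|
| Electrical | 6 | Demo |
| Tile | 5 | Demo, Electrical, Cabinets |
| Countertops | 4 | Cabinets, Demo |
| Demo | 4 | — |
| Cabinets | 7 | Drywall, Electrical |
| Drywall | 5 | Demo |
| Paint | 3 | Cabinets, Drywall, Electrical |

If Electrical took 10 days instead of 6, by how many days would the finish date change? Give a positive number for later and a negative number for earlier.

Critical path before the change: Demo→Electrical→Cabinets→Tile = 4+6+7+5 = 22 giving 22 days.
Electrical lies on that path, so at 10 days the path becomes 26 days.
That remains the longest chain; total 26 days.
Change in finish: 26 − 22 = +4 days.

4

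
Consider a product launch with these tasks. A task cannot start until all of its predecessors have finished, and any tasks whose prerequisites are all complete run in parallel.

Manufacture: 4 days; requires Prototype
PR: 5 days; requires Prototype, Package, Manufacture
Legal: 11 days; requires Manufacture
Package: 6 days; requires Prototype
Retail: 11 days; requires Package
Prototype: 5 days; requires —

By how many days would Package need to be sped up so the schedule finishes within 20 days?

2

Current finish: 22 days; target: 20.
Package is on every critical path, so each day cut from Package cuts the finish by one (this holds down to a finish of 20).
Need 22 − 20 = 2 days off Package → Package becomes 4 days, finish becomes 20.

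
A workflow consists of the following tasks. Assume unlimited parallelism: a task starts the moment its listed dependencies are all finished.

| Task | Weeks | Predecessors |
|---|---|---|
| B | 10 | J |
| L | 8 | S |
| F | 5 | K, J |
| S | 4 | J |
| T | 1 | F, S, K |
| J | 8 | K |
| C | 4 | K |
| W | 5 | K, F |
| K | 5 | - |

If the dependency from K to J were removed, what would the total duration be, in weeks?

Original critical path: K→J→S→L = 5+8+4+8 = 25 ⇒ 25 weeks.
Without K→J, J's earliest start moves from 5 to 0.
After: J→S→L = 8+4+8 = 20 → 20 weeks.

20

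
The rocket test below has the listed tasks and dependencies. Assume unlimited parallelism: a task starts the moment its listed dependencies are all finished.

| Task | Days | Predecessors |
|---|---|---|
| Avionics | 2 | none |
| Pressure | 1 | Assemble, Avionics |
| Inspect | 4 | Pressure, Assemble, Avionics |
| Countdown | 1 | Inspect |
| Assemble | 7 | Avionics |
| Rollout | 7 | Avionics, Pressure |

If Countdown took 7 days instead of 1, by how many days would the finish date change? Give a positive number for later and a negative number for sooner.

The binding path is Avionics→Assemble→Pressure→Rollout = 2+7+1+7 = 17; finish at 17 days.
Countdown has 2 days of float (longest path through it is 15).
New critical path: Avionics→Assemble→Pressure→Inspect→Countdown = 2+7+1+4+7 = 21 ⇒ 21 days.
Change in finish: 21 − 17 = +4 days.

4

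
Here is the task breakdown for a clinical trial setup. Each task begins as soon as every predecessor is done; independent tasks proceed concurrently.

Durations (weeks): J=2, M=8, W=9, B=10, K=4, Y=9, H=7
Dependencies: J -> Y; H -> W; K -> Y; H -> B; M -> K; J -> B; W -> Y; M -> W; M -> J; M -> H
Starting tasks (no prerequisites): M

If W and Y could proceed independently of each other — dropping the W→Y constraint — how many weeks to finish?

With the dependency in place, M→H→W→Y = 8+7+9+9 = 33 sets the finish at 33 weeks.
Without W→Y, Y's earliest start moves from 24 to 12.
The longest chain is now M→H→B = 8+7+10 = 25, so the plan takes 25 weeks.

25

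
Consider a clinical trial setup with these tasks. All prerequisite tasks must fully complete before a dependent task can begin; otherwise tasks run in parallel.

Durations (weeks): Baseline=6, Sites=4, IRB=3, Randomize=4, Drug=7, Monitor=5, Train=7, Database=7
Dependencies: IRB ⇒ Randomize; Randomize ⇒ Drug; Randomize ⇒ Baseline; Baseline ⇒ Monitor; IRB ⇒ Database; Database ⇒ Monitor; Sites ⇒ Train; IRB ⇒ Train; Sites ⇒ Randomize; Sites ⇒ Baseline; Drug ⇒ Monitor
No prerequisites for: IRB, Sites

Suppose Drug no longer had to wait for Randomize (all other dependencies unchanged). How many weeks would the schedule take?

Original critical path: Sites→Randomize→Drug→Monitor = 4+4+7+5 = 20 ⇒ 20 weeks.
Without Randomize→Drug, Drug's earliest start moves from 8 to 0.
The longest chain is now Sites→Randomize→Baseline→Monitor = 4+4+6+5 = 19, so the schedule takes 19 weeks.

19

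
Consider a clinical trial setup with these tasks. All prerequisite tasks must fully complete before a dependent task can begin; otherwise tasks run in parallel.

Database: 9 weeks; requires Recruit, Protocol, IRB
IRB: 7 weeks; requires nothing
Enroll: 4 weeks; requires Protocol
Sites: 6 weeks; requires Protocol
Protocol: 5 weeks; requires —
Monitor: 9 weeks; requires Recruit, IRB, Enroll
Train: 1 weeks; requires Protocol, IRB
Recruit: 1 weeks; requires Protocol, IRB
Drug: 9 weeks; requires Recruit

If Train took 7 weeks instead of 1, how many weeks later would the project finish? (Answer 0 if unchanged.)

0

Baseline: Protocol→Enroll→Monitor = 5+4+9 = 18 → 18 weeks.
Train is off the critical path — its longest chain is 8 weeks, giving 10 of slack.
That remains the longest chain; total 18 weeks.
Change in finish: 18 − 18 = +0 weeks.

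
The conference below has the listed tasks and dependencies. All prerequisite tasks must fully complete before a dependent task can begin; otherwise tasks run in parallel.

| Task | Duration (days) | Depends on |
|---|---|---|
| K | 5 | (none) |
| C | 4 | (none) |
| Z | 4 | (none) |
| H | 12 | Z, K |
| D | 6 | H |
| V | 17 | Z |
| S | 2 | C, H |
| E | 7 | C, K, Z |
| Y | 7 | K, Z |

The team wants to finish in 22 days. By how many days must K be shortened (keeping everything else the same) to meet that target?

1

Current finish: 23 days; target: 22.
K is on every critical path, so each day cut from K cuts the finish by one (this holds down to a finish of 22).
Need 23 − 22 = 1 day off K → K becomes 4 days, finish becomes 22.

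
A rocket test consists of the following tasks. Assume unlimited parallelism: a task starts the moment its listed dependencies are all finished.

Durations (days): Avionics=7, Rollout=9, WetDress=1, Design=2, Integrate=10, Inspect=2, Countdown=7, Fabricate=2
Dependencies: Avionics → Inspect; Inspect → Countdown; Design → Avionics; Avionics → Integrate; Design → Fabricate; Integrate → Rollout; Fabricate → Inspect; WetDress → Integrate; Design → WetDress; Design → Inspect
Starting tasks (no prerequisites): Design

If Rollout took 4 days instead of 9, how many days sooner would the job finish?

The binding path is Design→Avionics→Integrate→Rollout = 2+7+10+9 = 28; finish at 28 days.
Rollout lies on that path, so at 4 days the path becomes 23 days.
The critical path is still Design→Avionics→Integrate→Rollout; finish is now 23 days.
Change in finish: 23 − 28 = -5 days.

5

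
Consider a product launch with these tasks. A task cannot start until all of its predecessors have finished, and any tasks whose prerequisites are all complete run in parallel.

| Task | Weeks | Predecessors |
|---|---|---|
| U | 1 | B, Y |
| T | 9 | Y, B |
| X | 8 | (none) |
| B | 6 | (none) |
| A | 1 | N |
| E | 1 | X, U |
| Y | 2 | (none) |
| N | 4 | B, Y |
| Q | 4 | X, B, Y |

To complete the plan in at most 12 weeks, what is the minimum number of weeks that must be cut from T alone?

Current finish: 15 weeks; target: 12.
T is on every critical path, so each week cut from T cuts the finish by one (this holds down to a finish of 12).
Need 15 − 12 = 3 weeks off T → T becomes 6 weeks, finish becomes 12.

3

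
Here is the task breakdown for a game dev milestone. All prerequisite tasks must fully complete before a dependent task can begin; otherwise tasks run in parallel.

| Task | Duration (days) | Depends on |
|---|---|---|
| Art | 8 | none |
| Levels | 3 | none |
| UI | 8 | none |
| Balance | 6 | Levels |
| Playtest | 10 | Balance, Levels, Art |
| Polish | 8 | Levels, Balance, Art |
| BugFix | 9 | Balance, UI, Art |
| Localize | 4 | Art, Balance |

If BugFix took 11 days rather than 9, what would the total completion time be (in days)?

Critical path before the change: Levels→Balance→Playtest = 3+6+10 = 19 giving 19 days.
BugFix is off the critical path — its longest chain is 18 days, giving 1 of slack.
The binding chain switches to Levels→Balance→BugFix = 3+6+11 = 20; finish 20 days.

20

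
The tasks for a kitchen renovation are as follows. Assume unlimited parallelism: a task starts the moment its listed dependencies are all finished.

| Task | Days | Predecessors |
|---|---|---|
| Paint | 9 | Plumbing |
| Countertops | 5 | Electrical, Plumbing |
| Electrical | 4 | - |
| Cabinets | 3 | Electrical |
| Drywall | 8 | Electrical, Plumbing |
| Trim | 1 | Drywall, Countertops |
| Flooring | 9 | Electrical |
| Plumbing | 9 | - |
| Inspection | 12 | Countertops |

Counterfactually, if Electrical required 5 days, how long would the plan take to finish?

26

Baseline: Plumbing→Countertops→Inspection = 9+5+12 = 26 → 26 days.
Electrical has 5 days of float (longest path through it is 21).
That remains the longest chain; total 26 days.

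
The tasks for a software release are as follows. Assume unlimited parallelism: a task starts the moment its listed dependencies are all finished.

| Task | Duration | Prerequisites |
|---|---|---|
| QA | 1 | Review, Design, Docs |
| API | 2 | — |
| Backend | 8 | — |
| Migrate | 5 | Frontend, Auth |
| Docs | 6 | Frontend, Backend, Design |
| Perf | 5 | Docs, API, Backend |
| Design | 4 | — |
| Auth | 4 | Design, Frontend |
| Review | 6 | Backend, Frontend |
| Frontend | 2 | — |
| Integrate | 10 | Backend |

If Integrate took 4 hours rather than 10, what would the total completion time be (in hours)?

19

Critical path before the change: Backend→Docs→Perf = 8+6+5 = 19 giving 19 hours.
Integrate has 1 hour of float (longest path through it is 18).
No other chain overtakes it, so the finish is 19 hours.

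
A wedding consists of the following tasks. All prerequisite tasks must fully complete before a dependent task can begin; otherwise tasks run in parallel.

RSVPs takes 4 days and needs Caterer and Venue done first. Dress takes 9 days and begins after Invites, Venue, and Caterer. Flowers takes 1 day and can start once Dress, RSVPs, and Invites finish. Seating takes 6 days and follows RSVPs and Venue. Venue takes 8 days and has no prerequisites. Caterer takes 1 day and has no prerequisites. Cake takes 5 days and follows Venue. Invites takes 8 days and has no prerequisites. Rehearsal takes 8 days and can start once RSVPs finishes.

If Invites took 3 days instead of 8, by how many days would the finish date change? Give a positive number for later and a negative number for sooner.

0

As given, the longest chain is Venue→RSVPs→Rehearsal = 8+4+8 = 20, so the finish is 20 days.
Invites is off the critical path — its longest chain is 18 days, giving 2 of slack.
The critical path is still Venue→RSVPs→Rehearsal; finish is now 20 days.
Change in finish: 20 − 20 = +0 days.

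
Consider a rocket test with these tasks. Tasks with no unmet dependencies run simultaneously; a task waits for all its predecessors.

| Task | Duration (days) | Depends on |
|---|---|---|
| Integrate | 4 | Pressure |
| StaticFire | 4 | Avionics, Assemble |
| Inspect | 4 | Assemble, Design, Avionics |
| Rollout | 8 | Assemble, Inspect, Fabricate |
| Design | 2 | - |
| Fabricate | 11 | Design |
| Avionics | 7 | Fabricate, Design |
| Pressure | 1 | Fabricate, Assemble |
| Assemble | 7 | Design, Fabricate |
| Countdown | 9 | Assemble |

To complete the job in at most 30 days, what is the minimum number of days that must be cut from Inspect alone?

2

Current finish: 32 days; target: 30.
Inspect is on every critical path, so each day cut from Inspect cuts the finish by one (this holds down to a finish of 29).
Need 32 − 30 = 2 days off Inspect → Inspect becomes 2 days, finish becomes 30.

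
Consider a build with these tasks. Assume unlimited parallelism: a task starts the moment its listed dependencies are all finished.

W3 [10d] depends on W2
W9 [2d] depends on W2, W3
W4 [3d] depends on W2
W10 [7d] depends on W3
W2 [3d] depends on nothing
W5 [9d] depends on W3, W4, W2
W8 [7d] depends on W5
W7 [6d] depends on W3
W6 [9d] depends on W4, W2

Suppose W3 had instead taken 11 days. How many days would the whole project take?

Actual critical path: W2→W3→W5→W8 = 3+10+9+7 = 29 ⇒ 29 days.
Since W3 is critical, the +1 change carries straight to that chain (now 30 days).
That remains the longest chain; total 30 days.

30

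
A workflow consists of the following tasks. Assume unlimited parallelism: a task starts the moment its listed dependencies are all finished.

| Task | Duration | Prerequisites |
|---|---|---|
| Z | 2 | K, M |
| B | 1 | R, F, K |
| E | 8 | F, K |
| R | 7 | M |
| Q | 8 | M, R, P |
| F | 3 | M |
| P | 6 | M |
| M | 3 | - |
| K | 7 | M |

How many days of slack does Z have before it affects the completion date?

6

Critical path: M→K→E = 3+7+8 = 18, so the finish is 18 days.
Z finishes as early as 12 and must finish by 18.
Slack of Z = 16 − 10 = 6 days.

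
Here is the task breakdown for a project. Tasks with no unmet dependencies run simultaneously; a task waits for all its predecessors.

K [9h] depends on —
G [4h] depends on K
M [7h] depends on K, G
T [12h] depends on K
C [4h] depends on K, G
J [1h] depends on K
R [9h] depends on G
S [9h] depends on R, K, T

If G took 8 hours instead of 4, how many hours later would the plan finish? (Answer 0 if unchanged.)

4

The binding path is K→G→R→S = 9+4+9+9 = 31; finish at 31 hours.
Since G is critical, the +4 change carries straight to that chain (now 35 hours).
That remains the longest chain; total 35 hours.
Change in finish: 35 − 31 = +4 hours.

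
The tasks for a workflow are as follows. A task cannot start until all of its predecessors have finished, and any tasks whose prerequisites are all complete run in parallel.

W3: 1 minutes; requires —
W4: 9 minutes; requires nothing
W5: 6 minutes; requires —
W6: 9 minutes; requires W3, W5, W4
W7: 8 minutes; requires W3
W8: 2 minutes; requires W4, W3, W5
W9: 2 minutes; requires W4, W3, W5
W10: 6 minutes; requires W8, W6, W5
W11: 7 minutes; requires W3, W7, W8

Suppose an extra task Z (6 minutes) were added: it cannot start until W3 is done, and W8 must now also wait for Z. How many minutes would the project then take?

24

Originally the project takes 24 minutes.
With Z inserted, W8 now waits for max(W4, W3, W5, Z).
New critical path: W4→W6→W10 = 9+9+6 = 24 ⇒ 24 minutes.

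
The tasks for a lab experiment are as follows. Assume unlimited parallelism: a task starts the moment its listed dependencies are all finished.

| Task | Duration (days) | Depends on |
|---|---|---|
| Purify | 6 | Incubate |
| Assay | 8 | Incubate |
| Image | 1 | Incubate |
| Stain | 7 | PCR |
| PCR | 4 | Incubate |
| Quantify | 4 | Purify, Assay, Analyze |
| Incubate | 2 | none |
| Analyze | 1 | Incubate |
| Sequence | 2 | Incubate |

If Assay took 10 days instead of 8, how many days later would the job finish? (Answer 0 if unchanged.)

As given, the longest chain is Incubate→Assay→Quantify = 2+8+4 = 14, so the finish is 14 days.
Since Assay is critical, the +2 change carries straight to that chain (now 16 days).
The critical path is still Incubate→Assay→Quantify; finish is now 16 days.
Change in finish: 16 − 14 = +2 days.

2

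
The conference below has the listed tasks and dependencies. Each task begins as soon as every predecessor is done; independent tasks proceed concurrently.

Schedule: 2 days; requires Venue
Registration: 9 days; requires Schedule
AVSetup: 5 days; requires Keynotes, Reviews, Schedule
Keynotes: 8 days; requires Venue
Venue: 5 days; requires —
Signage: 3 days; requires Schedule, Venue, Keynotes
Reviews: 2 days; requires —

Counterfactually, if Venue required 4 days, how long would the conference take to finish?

Critical path before the change: Venue→Keynotes→AVSetup = 5+8+5 = 18 giving 18 days.
Venue is on the critical path; changing it to 4 makes that path 17 days.
That remains the longest chain; total 17 days.

17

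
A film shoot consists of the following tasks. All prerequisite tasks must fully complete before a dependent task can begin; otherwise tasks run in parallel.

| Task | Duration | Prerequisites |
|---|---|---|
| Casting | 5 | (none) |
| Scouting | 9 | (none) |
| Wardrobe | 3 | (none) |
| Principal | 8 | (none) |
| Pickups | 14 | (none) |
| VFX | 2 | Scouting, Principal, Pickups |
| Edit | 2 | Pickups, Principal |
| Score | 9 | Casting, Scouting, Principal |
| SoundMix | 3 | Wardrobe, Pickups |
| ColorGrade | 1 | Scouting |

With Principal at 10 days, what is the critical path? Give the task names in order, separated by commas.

Principal, Score

Critical path before the change: Scouting→Score = 9+9 = 18 giving 18 days.
Principal has 1 day of float (longest path through it is 17).
Now Principal→Score = 10+9 = 19 is longest, so the finish becomes 19 days.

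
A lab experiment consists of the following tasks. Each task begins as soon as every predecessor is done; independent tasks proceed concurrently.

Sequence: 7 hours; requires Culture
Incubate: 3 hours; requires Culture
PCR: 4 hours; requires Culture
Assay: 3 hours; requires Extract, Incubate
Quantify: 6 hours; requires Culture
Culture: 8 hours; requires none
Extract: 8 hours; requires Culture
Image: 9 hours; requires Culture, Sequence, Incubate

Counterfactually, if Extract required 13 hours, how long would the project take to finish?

Actual critical path: Culture→Sequence→Image = 8+7+9 = 24 ⇒ 24 hours.
The longest path through Extract is only 19 hours, so Extract has float 5.
Now Culture→Extract→Assay = 8+13+3 = 24 is longest, so the finish becomes 24 hours.

24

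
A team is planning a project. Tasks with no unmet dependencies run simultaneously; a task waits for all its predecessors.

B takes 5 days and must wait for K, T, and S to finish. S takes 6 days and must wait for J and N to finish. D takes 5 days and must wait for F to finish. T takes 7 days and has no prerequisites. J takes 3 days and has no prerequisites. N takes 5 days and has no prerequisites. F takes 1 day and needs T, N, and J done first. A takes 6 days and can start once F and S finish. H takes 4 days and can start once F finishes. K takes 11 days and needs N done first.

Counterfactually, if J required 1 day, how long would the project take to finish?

As given, the longest chain is N→K→B = 5+11+5 = 21, so the finish is 21 days.
The longest path through J is only 15 days, so J has float 6.
No other chain overtakes it, so the finish is 21 days.

21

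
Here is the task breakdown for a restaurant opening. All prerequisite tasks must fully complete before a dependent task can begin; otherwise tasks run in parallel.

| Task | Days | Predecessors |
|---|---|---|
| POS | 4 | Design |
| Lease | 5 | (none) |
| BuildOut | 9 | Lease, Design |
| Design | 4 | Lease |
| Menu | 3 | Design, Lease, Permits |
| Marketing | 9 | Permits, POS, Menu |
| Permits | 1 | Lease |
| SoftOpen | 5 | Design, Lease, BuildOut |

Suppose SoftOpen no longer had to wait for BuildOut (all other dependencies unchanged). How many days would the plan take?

22

Before: longest chain Lease→Design→BuildOut→SoftOpen = 5+4+9+5 = 23, finish 23.
Without BuildOut→SoftOpen, SoftOpen's earliest start moves from 18 to 9.
The longest chain is now Lease→Design→POS→Marketing = 5+4+4+9 = 22, so the plan takes 22 days.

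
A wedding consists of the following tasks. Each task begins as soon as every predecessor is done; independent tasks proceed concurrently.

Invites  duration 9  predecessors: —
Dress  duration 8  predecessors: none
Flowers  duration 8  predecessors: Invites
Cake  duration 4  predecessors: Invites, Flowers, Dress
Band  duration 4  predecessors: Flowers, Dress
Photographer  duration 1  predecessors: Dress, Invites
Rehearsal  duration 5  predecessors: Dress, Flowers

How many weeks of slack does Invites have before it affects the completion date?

The longest chain is Invites→Flowers→Rehearsal = 9+8+5 = 22; overall finish 22 weeks.
Invites finishes as early as 9 and must finish by 9.
Float = 22 − 22 = 0.

0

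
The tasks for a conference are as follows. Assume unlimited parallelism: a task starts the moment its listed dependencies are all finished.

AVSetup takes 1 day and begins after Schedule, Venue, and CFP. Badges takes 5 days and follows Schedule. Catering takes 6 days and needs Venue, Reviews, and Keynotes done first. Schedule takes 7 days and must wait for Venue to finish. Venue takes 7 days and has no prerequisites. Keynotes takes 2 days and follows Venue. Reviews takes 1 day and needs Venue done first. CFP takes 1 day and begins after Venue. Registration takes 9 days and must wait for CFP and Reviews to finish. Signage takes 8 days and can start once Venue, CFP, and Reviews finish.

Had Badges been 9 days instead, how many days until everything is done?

The binding path is Venue→Schedule→Badges = 7+7+5 = 19; finish at 19 days.
Badges is on the critical path; changing it to 9 makes that path 23 days.
That remains the longest chain; total 23 days.

23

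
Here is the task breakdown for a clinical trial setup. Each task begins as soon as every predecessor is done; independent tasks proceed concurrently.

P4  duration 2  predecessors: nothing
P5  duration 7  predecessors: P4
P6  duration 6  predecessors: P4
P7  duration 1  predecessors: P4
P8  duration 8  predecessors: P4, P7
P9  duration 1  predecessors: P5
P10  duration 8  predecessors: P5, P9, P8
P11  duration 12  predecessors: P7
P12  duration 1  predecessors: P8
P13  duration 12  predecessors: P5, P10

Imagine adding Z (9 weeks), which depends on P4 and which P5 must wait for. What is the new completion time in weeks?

39

Originally the schedule takes 31 weeks.
With Z inserted, P5 now waits for max(P4, Z).
New critical path: P4→Z→P5→P9→P10→P13 = 2+9+7+1+8+12 = 39 ⇒ 39 weeks.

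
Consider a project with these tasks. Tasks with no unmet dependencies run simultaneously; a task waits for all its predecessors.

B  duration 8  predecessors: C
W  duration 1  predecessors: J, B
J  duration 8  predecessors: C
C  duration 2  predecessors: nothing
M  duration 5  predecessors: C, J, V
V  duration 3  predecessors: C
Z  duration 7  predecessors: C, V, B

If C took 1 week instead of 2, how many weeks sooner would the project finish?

Baseline: C→B→Z = 2+8+7 = 17 → 17 weeks.
Since C is critical, the -1 change carries straight to that chain (now 16 weeks).
No other chain overtakes it, so the finish is 16 weeks.
Change in finish: 16 − 17 = -1 weeks.

1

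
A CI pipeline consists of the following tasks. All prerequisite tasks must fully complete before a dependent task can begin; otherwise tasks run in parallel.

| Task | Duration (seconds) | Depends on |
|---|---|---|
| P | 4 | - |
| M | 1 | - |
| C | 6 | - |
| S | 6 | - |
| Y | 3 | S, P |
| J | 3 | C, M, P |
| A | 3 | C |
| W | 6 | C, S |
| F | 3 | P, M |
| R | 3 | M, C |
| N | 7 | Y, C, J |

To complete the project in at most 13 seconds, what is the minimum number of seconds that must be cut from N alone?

Current finish: 16 seconds; target: 13.
N is on every critical path, so each second cut from N cuts the finish by one (this holds down to a finish of 12).
Need 16 − 13 = 3 seconds off N → N becomes 4 seconds, finish becomes 13.

3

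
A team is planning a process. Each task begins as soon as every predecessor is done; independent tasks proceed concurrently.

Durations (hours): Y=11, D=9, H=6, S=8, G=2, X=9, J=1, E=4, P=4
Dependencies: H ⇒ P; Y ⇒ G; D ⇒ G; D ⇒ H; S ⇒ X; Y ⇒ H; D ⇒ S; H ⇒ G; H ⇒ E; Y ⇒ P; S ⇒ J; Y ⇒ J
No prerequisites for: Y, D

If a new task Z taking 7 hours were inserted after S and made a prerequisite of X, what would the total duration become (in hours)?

Originally the plan takes 26 hours.
With Z inserted, X now waits for max(S, Z).
New critical path: D→S→Z→X = 9+8+7+9 = 33 ⇒ 33 hours.

33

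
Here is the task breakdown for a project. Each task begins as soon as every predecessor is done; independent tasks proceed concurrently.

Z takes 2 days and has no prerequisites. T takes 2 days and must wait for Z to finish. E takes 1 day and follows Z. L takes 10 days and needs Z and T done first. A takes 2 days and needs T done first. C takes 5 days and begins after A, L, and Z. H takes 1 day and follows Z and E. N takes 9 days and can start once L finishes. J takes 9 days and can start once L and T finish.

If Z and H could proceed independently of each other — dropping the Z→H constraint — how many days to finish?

Before: longest chain Z→T→L→N = 2+2+10+9 = 23, finish 23.
Dropping Z→H doesn't change H's earliest start (3); another predecessor still binds.
After: Z→T→L→N = 2+2+10+9 = 23 → 23 days.

23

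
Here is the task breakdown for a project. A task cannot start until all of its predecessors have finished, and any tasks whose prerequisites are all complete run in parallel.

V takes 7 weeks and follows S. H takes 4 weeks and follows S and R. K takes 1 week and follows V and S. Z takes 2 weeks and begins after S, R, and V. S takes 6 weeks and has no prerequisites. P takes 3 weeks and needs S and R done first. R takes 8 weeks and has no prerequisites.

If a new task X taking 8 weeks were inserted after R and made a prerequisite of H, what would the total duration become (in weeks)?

20

Originally the plan takes 15 weeks.
With X inserted, H now waits for max(S, R, X).
New critical path: R→X→H = 8+8+4 = 20 ⇒ 20 weeks.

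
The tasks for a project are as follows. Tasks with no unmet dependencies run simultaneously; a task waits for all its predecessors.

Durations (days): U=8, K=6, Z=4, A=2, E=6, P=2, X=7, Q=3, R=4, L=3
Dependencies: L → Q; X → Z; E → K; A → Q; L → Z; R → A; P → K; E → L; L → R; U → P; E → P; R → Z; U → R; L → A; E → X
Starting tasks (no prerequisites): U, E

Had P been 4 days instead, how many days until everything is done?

Actual critical path: E→L→R→A→Q = 6+3+4+2+3 = 18 ⇒ 18 days.
P is off the critical path — its longest chain is 16 days, giving 2 of slack.
Now U→P→K = 8+4+6 = 18 is longest, so the finish becomes 18 days.

18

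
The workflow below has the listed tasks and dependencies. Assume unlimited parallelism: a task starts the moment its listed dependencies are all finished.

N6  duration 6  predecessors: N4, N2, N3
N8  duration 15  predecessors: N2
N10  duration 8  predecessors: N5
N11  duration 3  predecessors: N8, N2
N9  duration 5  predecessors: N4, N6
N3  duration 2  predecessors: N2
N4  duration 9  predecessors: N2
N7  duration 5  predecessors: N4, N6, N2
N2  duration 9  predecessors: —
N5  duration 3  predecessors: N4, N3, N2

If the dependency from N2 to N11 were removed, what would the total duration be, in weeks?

29

Before: longest chain N2→N4→N5→N10 = 9+9+3+8 = 29, finish 29.
Dropping N2→N11 doesn't change N11's earliest start (24); another predecessor still binds.
The longest chain is now N2→N4→N5→N10 = 9+9+3+8 = 29, so the plan takes 29 weeks.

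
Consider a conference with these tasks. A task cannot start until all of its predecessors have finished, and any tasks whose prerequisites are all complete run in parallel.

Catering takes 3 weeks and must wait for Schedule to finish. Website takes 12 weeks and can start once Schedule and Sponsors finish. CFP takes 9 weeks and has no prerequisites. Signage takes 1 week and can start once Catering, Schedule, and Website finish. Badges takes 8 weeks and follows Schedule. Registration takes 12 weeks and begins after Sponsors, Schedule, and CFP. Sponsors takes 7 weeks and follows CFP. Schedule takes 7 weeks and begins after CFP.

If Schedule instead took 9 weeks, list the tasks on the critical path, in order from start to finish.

The binding path is CFP→Schedule→Website→Signage = 9+7+12+1 = 29; finish at 29 weeks.
Schedule lies on that path, so at 9 weeks the path becomes 31 weeks.
No other chain overtakes it, so the finish is 31 weeks.

CFP, Schedule, Website, Signage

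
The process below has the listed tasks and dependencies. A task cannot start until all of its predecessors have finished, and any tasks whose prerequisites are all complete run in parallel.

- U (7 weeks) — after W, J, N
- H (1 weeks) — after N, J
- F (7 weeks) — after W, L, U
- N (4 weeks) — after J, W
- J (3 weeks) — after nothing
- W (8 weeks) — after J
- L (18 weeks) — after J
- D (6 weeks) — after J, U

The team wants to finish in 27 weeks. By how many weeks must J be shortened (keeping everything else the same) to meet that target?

2

Current finish: 29 weeks; target: 27.
J is on every critical path, so each week cut from J cuts the finish by one (this holds down to a finish of 27).
Need 29 − 27 = 2 weeks off J → J becomes 1 week, finish becomes 27.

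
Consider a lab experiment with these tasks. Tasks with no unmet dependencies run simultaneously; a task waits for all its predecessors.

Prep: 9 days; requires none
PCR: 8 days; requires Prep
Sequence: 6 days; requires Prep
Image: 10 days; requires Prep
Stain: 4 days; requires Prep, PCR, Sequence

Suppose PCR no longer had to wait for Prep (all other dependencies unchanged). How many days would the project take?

Before: longest chain Prep→PCR→Stain = 9+8+4 = 21, finish 21.
Without Prep→PCR, PCR's earliest start moves from 9 to 0.
The longest chain is now Prep→Sequence→Stain = 9+6+4 = 19, so the project takes 19 days.

19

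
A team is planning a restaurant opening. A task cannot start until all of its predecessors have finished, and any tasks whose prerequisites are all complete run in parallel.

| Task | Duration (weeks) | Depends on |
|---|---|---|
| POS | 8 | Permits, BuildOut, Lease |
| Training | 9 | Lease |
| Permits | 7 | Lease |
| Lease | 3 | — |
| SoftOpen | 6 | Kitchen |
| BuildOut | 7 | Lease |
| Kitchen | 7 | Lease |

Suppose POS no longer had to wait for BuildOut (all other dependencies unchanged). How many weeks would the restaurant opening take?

With the dependency in place, Lease→Permits→POS = 3+7+8 = 18 sets the finish at 18 weeks.
Dropping BuildOut→POS doesn't change POS's earliest start (10); another predecessor still binds.
The longest chain is now Lease→Permits→POS = 3+7+8 = 18, so the restaurant opening takes 18 weeks.

18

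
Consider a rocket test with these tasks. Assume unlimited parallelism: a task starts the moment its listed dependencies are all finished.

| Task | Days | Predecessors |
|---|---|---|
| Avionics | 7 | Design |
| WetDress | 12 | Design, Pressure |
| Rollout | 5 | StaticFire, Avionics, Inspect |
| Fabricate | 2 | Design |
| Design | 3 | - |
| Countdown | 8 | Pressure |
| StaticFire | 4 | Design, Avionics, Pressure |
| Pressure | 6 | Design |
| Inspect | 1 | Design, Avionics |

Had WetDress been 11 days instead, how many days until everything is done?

Actual critical path: Design→Pressure→WetDress = 3+6+12 = 21 ⇒ 21 days.
Since WetDress is critical, the -1 change carries straight to that chain (now 20 days).
The critical path is still Design→Pressure→WetDress; finish is now 20 days.

20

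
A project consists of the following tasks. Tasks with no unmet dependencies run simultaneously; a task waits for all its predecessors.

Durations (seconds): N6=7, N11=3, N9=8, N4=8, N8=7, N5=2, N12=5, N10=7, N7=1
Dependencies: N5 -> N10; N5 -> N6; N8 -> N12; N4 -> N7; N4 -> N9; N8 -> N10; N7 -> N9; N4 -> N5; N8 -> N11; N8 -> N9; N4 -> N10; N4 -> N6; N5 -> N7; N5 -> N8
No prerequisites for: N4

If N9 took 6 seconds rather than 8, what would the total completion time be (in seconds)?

As given, the longest chain is N4→N5→N8→N9 = 8+2+7+8 = 25, so the finish is 25 seconds.
N9 is on the critical path; changing it to 6 makes that path 23 seconds.
Now N4→N5→N8→N10 = 8+2+7+7 = 24 is longest, so the finish becomes 24 seconds.

24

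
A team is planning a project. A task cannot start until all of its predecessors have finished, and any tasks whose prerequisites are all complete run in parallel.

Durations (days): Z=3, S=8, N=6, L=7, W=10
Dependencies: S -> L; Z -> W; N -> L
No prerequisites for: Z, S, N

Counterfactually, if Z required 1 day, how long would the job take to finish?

15

As given, the longest chain is S→L = 8+7 = 15, so the finish is 15 days.
The longest path through Z is only 13 days, so Z has float 2.
The critical path is still S→L; finish is now 15 days.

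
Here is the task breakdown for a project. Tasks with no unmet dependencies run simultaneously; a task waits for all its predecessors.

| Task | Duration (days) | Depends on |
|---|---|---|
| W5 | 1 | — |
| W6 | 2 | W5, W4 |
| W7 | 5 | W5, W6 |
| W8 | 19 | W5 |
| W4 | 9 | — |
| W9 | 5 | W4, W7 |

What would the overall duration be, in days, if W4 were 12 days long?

24

As given, the longest chain is W4→W6→W7→W9 = 9+2+5+5 = 21, so the finish is 21 days.
W4 lies on that path, so at 12 days the path becomes 24 days.
That remains the longest chain; total 24 days.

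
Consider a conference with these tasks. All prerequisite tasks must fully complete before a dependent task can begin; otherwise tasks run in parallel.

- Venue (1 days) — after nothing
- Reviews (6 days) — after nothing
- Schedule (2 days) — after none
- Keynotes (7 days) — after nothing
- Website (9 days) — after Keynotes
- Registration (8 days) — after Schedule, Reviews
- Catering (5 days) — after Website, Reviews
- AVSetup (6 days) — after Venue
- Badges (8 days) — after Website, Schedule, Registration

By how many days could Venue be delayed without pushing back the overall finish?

The longest chain is Keynotes→Website→Badges = 7+9+8 = 24; overall finish 24 days.
Longest path through Venue: 7 days (earliest finish 1, latest finish 18).
Slack of Venue = 17 − 0 = 17 days.

17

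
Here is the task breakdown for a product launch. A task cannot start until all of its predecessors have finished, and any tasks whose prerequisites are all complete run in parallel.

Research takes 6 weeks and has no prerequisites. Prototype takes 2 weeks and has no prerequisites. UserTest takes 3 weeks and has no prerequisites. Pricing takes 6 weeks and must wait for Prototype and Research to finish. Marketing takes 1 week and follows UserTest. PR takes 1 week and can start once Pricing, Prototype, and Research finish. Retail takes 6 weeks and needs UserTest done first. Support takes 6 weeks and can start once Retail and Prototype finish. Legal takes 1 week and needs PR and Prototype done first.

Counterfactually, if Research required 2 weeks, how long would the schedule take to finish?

Baseline: UserTest→Retail→Support = 3+6+6 = 15 → 15 weeks.
The longest path through Research is only 14 weeks, so Research has float 1.
The critical path is still UserTest→Retail→Support; finish is now 15 weeks.

15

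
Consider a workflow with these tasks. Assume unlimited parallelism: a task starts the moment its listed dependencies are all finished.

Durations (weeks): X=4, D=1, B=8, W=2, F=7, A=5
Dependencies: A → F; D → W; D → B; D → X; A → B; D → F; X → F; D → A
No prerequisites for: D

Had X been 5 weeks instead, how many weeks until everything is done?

Baseline: D→A→B = 1+5+8 = 14 → 14 weeks.
X is off the critical path — its longest chain is 12 weeks, giving 2 of slack.
The critical path is still D→A→B; finish is now 14 weeks.

14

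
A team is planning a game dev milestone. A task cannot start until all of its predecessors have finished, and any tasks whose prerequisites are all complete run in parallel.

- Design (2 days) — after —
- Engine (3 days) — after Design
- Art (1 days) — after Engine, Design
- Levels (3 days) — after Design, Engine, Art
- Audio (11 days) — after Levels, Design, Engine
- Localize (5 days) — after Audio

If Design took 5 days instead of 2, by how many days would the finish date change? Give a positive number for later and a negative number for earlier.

Critical path before the change: Design→Engine→Art→Levels→Audio→Localize = 2+3+1+3+11+5 = 25 giving 25 days.
Design lies on that path, so at 5 days the path becomes 28 days.
That remains the longest chain; total 28 days.
Change in finish: 28 − 25 = +3 days.

3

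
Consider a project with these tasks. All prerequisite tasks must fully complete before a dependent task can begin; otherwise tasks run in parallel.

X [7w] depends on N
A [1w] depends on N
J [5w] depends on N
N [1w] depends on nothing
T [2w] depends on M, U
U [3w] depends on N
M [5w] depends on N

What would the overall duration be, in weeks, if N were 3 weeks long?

10

Baseline: N→X = 1+7 = 8 → 8 weeks.
N is on the critical path; changing it to 3 makes that path 10 weeks.
The critical path is still N→X; finish is now 10 weeks.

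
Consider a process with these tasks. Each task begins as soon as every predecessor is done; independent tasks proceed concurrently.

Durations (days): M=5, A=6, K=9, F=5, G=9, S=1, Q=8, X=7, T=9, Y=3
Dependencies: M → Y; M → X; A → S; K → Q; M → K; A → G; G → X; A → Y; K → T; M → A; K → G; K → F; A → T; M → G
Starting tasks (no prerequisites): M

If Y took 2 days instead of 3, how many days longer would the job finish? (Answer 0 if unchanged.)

As given, the longest chain is M→K→G→X = 5+9+9+7 = 30, so the finish is 30 days.
Y has 16 days of float (longest path through it is 14).
No other chain overtakes it, so the finish is 30 days.
Change in finish: 30 − 30 = +0 days.

0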